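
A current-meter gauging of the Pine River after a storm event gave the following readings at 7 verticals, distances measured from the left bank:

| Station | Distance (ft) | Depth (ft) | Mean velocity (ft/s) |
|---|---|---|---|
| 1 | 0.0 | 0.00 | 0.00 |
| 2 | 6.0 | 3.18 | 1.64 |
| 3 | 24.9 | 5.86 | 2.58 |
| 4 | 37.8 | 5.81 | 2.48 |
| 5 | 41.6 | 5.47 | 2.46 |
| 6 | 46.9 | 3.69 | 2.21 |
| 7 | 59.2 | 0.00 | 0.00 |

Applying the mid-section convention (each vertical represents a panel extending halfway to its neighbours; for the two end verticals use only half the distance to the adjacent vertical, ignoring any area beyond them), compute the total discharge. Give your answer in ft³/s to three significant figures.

w_2 = (24.9 − 0.0)/2 = 12.45 ft; q_2 = 1.64 × 3.18 × 12.45 = 64.93 ft³/s
w_3 = (37.8 − 6.0)/2 = 15.9 ft; q_3 = 2.58 × 5.86 × 15.9 = 240.4 ft³/s
w_4 = (41.6 − 24.9)/2 = 8.35 ft; q_4 = 2.48 × 5.81 × 8.35 = 120.3 ft³/s
w_5 = (46.9 − 37.8)/2 = 4.55 ft; q_5 = 2.46 × 5.47 × 4.55 = 61.23 ft³/s
w_6 = (59.2 − 41.6)/2 = 8.8 ft; q_6 = 2.21 × 3.69 × 8.8 = 71.76 ft³/s
Stations 1, 7 contribute zero (depth or velocity is 0).
Q = Σ qᵢ = 558.6 ft³/s

559 ft³/s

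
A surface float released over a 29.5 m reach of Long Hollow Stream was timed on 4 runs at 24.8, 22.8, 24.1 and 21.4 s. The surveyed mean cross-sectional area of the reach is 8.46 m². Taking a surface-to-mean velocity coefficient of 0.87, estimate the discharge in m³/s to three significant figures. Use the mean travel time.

t̄ = (24.8 + 22.8 + 24.1 + 21.4) / 4 = 23.275 s
v_surface = L / t̄ = 29.5 / 23.275 = 1.267 m/s
v_mean = 0.87 × 1.267 = 1.103 m/s
Q = A × v_mean = 8.46 × 1.103 = 9.329 m³/s

9.33 m³/s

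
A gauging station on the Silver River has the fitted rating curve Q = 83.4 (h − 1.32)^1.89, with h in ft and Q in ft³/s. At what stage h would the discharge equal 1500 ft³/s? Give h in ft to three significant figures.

h − h₀ = (Q/C)^(1/b) = (1500/83.4)^(1/1.89) = 4.613 ft
h = 1.32 + 4.613 = 5.933 ft

5.93 ft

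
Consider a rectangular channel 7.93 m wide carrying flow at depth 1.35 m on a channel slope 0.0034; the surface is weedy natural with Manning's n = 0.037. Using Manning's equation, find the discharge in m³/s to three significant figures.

A = b·y = 7.93 × 1.35 = 10.71 m²
P = b + 2y = 7.93 + 2×1.35 = 10.63 m
R = A/P = 10.71/10.63 = 1.007 m
Q = (1/n)·A·R^(2/3)·S^(1/2) = (1/0.037) × 10.71 × 1.007^(2/3) × 0.0034^(1/2) = 16.95 m³/s

17.0 m³/s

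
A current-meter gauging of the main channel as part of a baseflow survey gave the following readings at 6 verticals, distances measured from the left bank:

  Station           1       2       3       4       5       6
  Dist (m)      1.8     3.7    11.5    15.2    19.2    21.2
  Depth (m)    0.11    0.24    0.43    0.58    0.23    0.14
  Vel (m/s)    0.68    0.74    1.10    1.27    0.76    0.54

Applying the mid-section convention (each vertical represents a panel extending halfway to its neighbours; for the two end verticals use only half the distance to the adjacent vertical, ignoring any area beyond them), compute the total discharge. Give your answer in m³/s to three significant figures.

7.09 m³/s

w_1 = (3.7 − 1.8)/2 = 0.95 m; q_1 = 0.68 × 0.11 × 0.95 = 0.07106 m³/s
w_2 = (11.5 − 1.8)/2 = 4.85 m; q_2 = 0.74 × 0.24 × 4.85 = 0.8614 m³/s
w_3 = (15.2 − 3.7)/2 = 5.75 m; q_3 = 1.10 × 0.43 × 5.75 = 2.720 m³/s
w_4 = (19.2 − 11.5)/2 = 3.85 m; q_4 = 1.27 × 0.58 × 3.85 = 2.836 m³/s
w_5 = (21.2 − 15.2)/2 = 3 m; q_5 = 0.76 × 0.23 × 3 = 0.5244 m³/s
w_6 = (21.2 − 19.2)/2 = 1 m; q_6 = 0.54 × 0.14 × 1 = 0.07560 m³/s
Q = Σ qᵢ = 7.088 m³/s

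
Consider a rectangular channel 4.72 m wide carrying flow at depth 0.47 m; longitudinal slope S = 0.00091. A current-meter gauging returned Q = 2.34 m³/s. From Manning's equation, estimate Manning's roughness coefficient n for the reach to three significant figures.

0.0153

A = b·y = 4.72 × 0.47 = 2.218 m²
P = b + 2y = 4.72 + 2×0.47 = 5.660 m
R = A/P = 2.218/5.660 = 0.3919 m
n = (1/Q)·A·R^(2/3)·S^(1/2) = (1/2.34) × 2.218 × 0.5356 × 0.03017 = 0.01532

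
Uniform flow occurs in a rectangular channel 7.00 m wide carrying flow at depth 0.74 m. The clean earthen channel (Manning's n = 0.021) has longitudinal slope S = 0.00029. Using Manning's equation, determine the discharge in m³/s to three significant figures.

A = b·y = 7.00 × 0.74 = 5.180 m²
P = b + 2y = 7.00 + 2×0.74 = 8.480 m
R = A/P = 5.180/8.480 = 0.6108 m
Q = (1/n)·A·R^(2/3)·S^(1/2) = (1/0.021) × 5.180 × 0.6108^(2/3) × 0.00029^(1/2) = 3.024 m³/s

3.02 m³/s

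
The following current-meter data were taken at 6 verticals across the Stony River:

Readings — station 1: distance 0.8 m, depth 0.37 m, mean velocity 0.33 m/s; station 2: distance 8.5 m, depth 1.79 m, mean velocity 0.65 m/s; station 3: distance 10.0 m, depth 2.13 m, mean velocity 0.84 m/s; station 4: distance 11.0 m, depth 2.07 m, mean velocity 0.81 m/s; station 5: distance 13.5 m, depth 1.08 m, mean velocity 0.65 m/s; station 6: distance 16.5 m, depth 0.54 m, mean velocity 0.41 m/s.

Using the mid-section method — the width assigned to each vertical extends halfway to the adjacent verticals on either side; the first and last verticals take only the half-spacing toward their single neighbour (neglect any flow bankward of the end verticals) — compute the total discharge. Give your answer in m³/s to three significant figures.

w_1 = (8.5 − 0.8)/2 = 3.85 m; q_1 = 0.33 × 0.37 × 3.85 = 0.4701 m³/s
w_2 = (10.0 − 0.8)/2 = 4.6 m; q_2 = 0.65 × 1.79 × 4.6 = 5.352 m³/s
w_3 = (11.0 − 8.5)/2 = 1.25 m; q_3 = 0.84 × 2.13 × 1.25 = 2.237 m³/s
w_4 = (13.5 − 10.0)/2 = 1.75 m; q_4 = 0.81 × 2.07 × 1.75 = 2.934 m³/s
w_5 = (16.5 − 11.0)/2 = 2.75 m; q_5 = 0.65 × 1.08 × 2.75 = 1.931 m³/s
w_6 = (16.5 − 13.5)/2 = 1.5 m; q_6 = 0.41 × 0.54 × 1.5 = 0.3321 m³/s
Q = Σ qᵢ = 13.26 m³/s

13.3 m³/s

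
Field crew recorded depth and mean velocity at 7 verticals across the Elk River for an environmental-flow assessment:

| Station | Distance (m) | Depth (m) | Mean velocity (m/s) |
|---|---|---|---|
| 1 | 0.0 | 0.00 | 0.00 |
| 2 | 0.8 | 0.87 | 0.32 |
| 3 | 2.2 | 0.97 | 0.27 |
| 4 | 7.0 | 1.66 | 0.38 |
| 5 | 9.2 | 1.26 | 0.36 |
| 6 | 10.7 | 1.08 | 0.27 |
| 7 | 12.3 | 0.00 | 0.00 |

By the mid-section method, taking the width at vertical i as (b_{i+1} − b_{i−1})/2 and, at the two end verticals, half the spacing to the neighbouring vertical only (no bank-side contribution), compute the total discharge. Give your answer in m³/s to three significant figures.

4.62 m³/s

w_2 = (2.2 − 0.0)/2 = 1.1 m; q_2 = 0.32 × 0.87 × 1.1 = 0.3062 m³/s
w_3 = (7.0 − 0.8)/2 = 3.1 m; q_3 = 0.27 × 0.97 × 3.1 = 0.8119 m³/s
w_4 = (9.2 − 2.2)/2 = 3.5 m; q_4 = 0.38 × 1.66 × 3.5 = 2.208 m³/s
w_5 = (10.7 − 7.0)/2 = 1.85 m; q_5 = 0.36 × 1.26 × 1.85 = 0.8392 m³/s
w_6 = (12.3 − 9.2)/2 = 1.55 m; q_6 = 0.27 × 1.08 × 1.55 = 0.4520 m³/s
Stations 1, 7 contribute zero (depth or velocity is 0).
Q = Σ qᵢ = 4.617 m³/s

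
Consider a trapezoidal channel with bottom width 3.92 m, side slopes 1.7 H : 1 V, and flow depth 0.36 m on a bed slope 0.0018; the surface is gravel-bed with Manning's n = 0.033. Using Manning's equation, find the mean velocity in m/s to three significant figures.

A = (b + z·y)·y = (3.92 + 1.7×0.36)×0.36 = 1.632 m²
P = b + 2y√(1+z²) = 3.92 + 2×0.36×√(1+1.7²) = 5.340 m
R = A/P = 1.632/5.340 = 0.3055 m
Q = (1/n)·A·R^(2/3)·S^(1/2) = (1/0.033) × 1.632 × 0.3055^(2/3) × 0.0018^(1/2) = 0.9515 m³/s
V = Q/A = 0.9515/1.632 = 0.5832 m/s

0.583 m/s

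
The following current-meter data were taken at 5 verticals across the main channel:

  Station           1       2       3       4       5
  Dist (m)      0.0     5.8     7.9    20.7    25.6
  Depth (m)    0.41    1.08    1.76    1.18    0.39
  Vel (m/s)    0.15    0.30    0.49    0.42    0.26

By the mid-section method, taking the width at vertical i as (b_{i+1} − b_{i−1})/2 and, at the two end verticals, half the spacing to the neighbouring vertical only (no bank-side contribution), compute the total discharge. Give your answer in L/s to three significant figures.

w_1 = (5.8 − 0.0)/2 = 2.9 m; q_1 = 0.15 × 0.41 × 2.9 = 0.1784 m³/s
w_2 = (7.9 − 0.0)/2 = 3.95 m; q_2 = 0.30 × 1.08 × 3.95 = 1.280 m³/s
w_3 = (20.7 − 5.8)/2 = 7.45 m; q_3 = 0.49 × 1.76 × 7.45 = 6.425 m³/s
w_4 = (25.6 − 7.9)/2 = 8.85 m; q_4 = 0.42 × 1.18 × 8.85 = 4.386 m³/s
w_5 = (25.6 − 20.7)/2 = 2.45 m; q_5 = 0.26 × 0.39 × 2.45 = 0.2484 m³/s
Q = Σ qᵢ = 12.52 m³/s
= 12.52 × 1000 = 12520 L/s

12500 L/s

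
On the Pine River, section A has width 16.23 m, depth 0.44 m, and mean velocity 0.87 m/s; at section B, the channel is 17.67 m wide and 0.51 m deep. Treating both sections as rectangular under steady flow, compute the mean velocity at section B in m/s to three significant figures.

Q = A₁V₁ = (16.23×0.44) × 0.87 = 6.213 m³/s
A₂ = 17.67 × 0.51 = 9.012 m²
V₂ = Q/A₂ = 6.213/9.012 = 0.6894 m/s

0.689 m/s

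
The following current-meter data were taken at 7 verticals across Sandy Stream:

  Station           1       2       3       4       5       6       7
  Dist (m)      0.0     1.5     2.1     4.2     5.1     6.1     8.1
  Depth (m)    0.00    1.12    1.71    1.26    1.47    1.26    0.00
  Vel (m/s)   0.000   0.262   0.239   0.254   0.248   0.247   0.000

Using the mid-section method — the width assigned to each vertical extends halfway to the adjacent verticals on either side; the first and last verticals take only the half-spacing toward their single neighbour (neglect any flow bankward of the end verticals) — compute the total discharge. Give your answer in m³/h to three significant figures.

7750 m³/h

w_2 = (2.1 − 0.0)/2 = 1.05 m; q_2 = 0.262 × 1.12 × 1.05 = 0.3081 m³/s
w_3 = (4.2 − 1.5)/2 = 1.35 m; q_3 = 0.239 × 1.71 × 1.35 = 0.5517 m³/s
w_4 = (5.1 − 2.1)/2 = 1.5 m; q_4 = 0.254 × 1.26 × 1.5 = 0.4801 m³/s
w_5 = (6.1 − 4.2)/2 = 0.95 m; q_5 = 0.248 × 1.47 × 0.95 = 0.3463 m³/s
w_6 = (8.1 − 5.1)/2 = 1.5 m; q_6 = 0.247 × 1.26 × 1.5 = 0.4668 m³/s
Stations 1, 7 contribute zero (depth or velocity is 0).
Q = Σ qᵢ = 2.153 m³/s
= 2.153 × 3600 = 7751 m³/h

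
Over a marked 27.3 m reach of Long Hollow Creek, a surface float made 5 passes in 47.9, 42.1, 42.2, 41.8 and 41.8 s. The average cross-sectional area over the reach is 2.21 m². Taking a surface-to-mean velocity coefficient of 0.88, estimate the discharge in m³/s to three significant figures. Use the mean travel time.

t̄ = (47.9 + 42.1 + 42.2 + 41.8 + 41.8) / 5 = 43.16 s
v_surface = L / t̄ = 27.3 / 43.16 = 0.6325 m/s
v_mean = 0.88 × 0.6325 = 0.5566 m/s
Q = A × v_mean = 2.21 × 0.5566 = 1.230 m³/s

1.23 m³/s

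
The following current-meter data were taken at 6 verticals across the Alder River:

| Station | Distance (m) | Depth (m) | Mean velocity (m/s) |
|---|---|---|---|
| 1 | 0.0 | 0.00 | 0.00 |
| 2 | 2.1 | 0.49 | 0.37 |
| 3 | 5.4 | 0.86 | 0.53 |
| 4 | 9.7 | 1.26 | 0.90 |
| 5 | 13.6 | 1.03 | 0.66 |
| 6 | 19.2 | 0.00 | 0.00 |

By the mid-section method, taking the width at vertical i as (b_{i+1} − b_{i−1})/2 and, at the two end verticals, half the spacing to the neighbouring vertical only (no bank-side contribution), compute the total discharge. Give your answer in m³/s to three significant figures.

10.1 m³/s

w_2 = (5.4 − 0.0)/2 = 2.7 m; q_2 = 0.37 × 0.49 × 2.7 = 0.4895 m³/s
w_3 = (9.7 − 2.1)/2 = 3.8 m; q_3 = 0.53 × 0.86 × 3.8 = 1.732 m³/s
w_4 = (13.6 − 5.4)/2 = 4.1 m; q_4 = 0.90 × 1.26 × 4.1 = 4.649 m³/s
w_5 = (19.2 − 9.7)/2 = 4.75 m; q_5 = 0.66 × 1.03 × 4.75 = 3.229 m³/s
Stations 1, 6 contribute zero (depth or velocity is 0).
Q = Σ qᵢ = 10.10 m³/s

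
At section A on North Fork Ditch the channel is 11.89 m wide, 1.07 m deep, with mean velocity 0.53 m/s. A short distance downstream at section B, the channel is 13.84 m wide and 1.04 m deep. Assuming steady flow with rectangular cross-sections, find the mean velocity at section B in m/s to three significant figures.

Q = A₁V₁ = (11.89×1.07) × 0.53 = 6.743 m³/s
A₂ = 13.84 × 1.04 = 14.39 m²
V₂ = Q/A₂ = 6.743/14.39 = 0.4685 m/s

0.468 m/s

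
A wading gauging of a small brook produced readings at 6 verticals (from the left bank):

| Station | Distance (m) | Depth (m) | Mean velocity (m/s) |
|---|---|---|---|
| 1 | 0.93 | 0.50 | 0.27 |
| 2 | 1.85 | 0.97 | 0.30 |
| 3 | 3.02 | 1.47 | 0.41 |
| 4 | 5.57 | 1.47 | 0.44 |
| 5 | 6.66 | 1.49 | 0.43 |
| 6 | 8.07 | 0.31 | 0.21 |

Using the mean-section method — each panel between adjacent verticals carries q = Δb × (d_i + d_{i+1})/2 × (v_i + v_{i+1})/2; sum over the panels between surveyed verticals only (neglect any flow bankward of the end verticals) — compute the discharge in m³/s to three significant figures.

3.40 m³/s

Panel 1-2: Δb = 0.92 m, d̄ = (0.50+0.97)/2 = 0.735, v̄ = (0.27+0.30)/2 = 0.285 → q = 0.92×0.735×0.285 = 0.1927 m³/s
Panel 2-3: Δb = 1.17 m, d̄ = (0.97+1.47)/2 = 1.22, v̄ = (0.30+0.41)/2 = 0.355 → q = 1.17×1.22×0.355 = 0.5067 m³/s
Panel 3-4: Δb = 2.55 m, d̄ = (1.47+1.47)/2 = 1.47, v̄ = (0.41+0.44)/2 = 0.425 → q = 2.55×1.47×0.425 = 1.593 m³/s
Panel 4-5: Δb = 1.09 m, d̄ = (1.47+1.49)/2 = 1.48, v̄ = (0.44+0.43)/2 = 0.435 → q = 1.09×1.48×0.435 = 0.7017 m³/s
Panel 5-6: Δb = 1.41 m, d̄ = (1.49+0.31)/2 = 0.9, v̄ = (0.43+0.21)/2 = 0.32 → q = 1.41×0.9×0.32 = 0.4061 m³/s
Q = Σ q = 3.400 m³/s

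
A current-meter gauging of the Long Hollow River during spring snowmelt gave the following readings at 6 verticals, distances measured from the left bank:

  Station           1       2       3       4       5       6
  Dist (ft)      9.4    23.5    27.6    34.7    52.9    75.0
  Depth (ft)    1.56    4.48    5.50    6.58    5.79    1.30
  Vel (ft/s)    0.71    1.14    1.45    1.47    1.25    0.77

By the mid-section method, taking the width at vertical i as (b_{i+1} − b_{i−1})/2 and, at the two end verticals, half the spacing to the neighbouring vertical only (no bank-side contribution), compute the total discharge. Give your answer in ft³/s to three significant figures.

378 ft³/s

w_1 = (23.5 − 9.4)/2 = 7.05 ft; q_1 = 0.71 × 1.56 × 7.05 = 7.809 ft³/s
w_2 = (27.6 − 9.4)/2 = 9.1 ft; q_2 = 1.14 × 4.48 × 9.1 = 46.48 ft³/s
w_3 = (34.7 − 23.5)/2 = 5.6 ft; q_3 = 1.45 × 5.50 × 5.6 = 44.66 ft³/s
w_4 = (52.9 − 27.6)/2 = 12.65 ft; q_4 = 1.47 × 6.58 × 12.65 = 122.4 ft³/s
w_5 = (75.0 − 34.7)/2 = 20.15 ft; q_5 = 1.25 × 5.79 × 20.15 = 145.8 ft³/s
w_6 = (75.0 − 52.9)/2 = 11.05 ft; q_6 = 0.77 × 1.30 × 11.05 = 11.06 ft³/s
Q = Σ qᵢ = 378.2 ft³/s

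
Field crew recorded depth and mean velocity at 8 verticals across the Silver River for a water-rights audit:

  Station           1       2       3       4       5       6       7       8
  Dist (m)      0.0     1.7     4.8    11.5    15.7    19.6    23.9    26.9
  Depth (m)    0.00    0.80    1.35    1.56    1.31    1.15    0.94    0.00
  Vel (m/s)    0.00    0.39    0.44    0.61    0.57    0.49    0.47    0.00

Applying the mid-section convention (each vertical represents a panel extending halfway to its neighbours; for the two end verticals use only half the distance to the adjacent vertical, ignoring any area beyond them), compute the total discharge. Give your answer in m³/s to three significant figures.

15.8 m³/s

w_2 = (4.8 − 0.0)/2 = 2.4 m; q_2 = 0.39 × 0.80 × 2.4 = 0.7488 m³/s
w_3 = (11.5 − 1.7)/2 = 4.9 m; q_3 = 0.44 × 1.35 × 4.9 = 2.911 m³/s
w_4 = (15.7 − 4.8)/2 = 5.45 m; q_4 = 0.61 × 1.56 × 5.45 = 5.186 m³/s
w_5 = (19.6 − 11.5)/2 = 4.05 m; q_5 = 0.57 × 1.31 × 4.05 = 3.024 m³/s
w_6 = (23.9 − 15.7)/2 = 4.1 m; q_6 = 0.49 × 1.15 × 4.1 = 2.310 m³/s
w_7 = (26.9 − 19.6)/2 = 3.65 m; q_7 = 0.47 × 0.94 × 3.65 = 1.613 m³/s
Stations 1, 8 contribute zero (depth or velocity is 0).
Q = Σ qᵢ = 15.79 m³/s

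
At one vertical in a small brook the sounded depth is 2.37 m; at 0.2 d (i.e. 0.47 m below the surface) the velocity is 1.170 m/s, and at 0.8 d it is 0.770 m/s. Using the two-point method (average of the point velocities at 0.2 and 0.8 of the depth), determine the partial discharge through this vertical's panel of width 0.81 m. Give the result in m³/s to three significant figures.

1.86 m³/s

v̄ = (1.170 + 0.770) / 2 = 0.9700 m/s
q = v̄ × d × w = 0.9700 × 2.37 × 0.81 = 1.862 m³/s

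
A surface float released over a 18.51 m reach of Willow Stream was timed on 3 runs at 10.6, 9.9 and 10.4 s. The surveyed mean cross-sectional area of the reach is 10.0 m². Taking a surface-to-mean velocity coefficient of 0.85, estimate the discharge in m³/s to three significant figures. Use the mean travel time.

15.3 m³/s

t̄ = (10.6 + 9.9 + 10.4) / 3 = 10.3 s
v_surface = L / t̄ = 18.51 / 10.3 = 1.797 m/s
v_mean = 0.85 × 1.797 = 1.528 m/s
Q = A × v_mean = 10.0 × 1.528 = 15.28 m³/s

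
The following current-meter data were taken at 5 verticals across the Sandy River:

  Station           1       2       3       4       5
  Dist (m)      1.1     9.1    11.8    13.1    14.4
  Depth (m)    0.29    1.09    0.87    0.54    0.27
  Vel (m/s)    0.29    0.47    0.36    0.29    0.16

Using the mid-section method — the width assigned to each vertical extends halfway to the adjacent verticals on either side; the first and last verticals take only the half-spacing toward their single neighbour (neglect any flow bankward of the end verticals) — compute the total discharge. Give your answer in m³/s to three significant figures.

w_1 = (9.1 − 1.1)/2 = 4 m; q_1 = 0.29 × 0.29 × 4 = 0.3364 m³/s
w_2 = (11.8 − 1.1)/2 = 5.35 m; q_2 = 0.47 × 1.09 × 5.35 = 2.741 m³/s
w_3 = (13.1 − 9.1)/2 = 2 m; q_3 = 0.36 × 0.87 × 2 = 0.6264 m³/s
w_4 = (14.4 − 11.8)/2 = 1.3 m; q_4 = 0.29 × 0.54 × 1.3 = 0.2036 m³/s
w_5 = (14.4 − 13.1)/2 = 0.65 m; q_5 = 0.16 × 0.27 × 0.65 = 0.02808 m³/s
Q = Σ qᵢ = 3.935 m³/s

3.94 m³/s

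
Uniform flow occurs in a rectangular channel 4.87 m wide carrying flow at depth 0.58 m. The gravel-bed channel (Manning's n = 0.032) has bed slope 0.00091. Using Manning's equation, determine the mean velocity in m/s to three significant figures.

A = b·y = 4.87 × 0.58 = 2.825 m²
P = b + 2y = 4.87 + 2×0.58 = 6.030 m
R = A/P = 2.825/6.030 = 0.4684 m
Q = (1/n)·A·R^(2/3)·S^(1/2) = (1/0.032) × 2.825 × 0.4684^(2/3) × 0.00091^(1/2) = 1.606 m³/s
V = Q/A = 1.606/2.825 = 0.5686 m/s

0.569 m/s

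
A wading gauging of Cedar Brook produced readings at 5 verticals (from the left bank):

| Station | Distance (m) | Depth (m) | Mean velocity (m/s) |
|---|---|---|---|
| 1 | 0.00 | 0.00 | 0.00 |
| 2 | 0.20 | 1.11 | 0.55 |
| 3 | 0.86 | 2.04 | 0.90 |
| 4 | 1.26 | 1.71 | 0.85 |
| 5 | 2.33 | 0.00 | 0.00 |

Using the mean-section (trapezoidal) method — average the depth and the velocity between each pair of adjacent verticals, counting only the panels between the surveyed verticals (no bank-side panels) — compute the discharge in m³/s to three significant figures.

Panel 1-2: Δb = 0.2 m, d̄ = (0.00+1.11)/2 = 0.555, v̄ = (0.00+0.55)/2 = 0.275 → q = 0.2×0.555×0.275 = 0.03053 m³/s
Panel 2-3: Δb = 0.66 m, d̄ = (1.11+2.04)/2 = 1.575, v̄ = (0.55+0.90)/2 = 0.725 → q = 0.66×1.575×0.725 = 0.7536 m³/s
Panel 3-4: Δb = 0.4 m, d̄ = (2.04+1.71)/2 = 1.875, v̄ = (0.90+0.85)/2 = 0.875 → q = 0.4×1.875×0.875 = 0.6563 m³/s
Panel 4-5: Δb = 1.07 m, d̄ = (1.71+0.00)/2 = 0.855, v̄ = (0.85+0.00)/2 = 0.425 → q = 1.07×0.855×0.425 = 0.3888 m³/s
Q = Σ q = 1.829 m³/s

1.83 m³/s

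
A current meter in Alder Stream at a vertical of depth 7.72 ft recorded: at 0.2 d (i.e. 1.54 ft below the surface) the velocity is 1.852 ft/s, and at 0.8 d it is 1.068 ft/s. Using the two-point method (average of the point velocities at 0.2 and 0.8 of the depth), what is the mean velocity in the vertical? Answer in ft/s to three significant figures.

v̄ = (1.852 + 1.068) / 2 = 1.460 ft/s

1.46 ft/s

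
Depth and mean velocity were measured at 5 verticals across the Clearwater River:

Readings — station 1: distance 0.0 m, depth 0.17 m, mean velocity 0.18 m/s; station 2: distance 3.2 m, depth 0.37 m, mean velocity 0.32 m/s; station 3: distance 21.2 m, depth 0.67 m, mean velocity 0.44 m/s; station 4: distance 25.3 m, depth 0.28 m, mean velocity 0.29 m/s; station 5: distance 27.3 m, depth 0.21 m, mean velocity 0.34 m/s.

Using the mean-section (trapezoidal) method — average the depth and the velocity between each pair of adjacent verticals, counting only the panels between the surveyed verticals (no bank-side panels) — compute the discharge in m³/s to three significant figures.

4.64 m³/s

Panel 1-2: Δb = 3.2 m, d̄ = (0.17+0.37)/2 = 0.27, v̄ = (0.18+0.32)/2 = 0.25 → q = 3.2×0.27×0.25 = 0.2160 m³/s
Panel 2-3: Δb = 18 m, d̄ = (0.37+0.67)/2 = 0.52, v̄ = (0.32+0.44)/2 = 0.38 → q = 18×0.52×0.38 = 3.557 m³/s
Panel 3-4: Δb = 4.1 m, d̄ = (0.67+0.28)/2 = 0.475, v̄ = (0.44+0.29)/2 = 0.365 → q = 4.1×0.475×0.365 = 0.7108 m³/s
Panel 4-5: Δb = 2 m, d̄ = (0.28+0.21)/2 = 0.245, v̄ = (0.29+0.34)/2 = 0.315 → q = 2×0.245×0.315 = 0.1544 m³/s
Q = Σ q = 4.638 m³/s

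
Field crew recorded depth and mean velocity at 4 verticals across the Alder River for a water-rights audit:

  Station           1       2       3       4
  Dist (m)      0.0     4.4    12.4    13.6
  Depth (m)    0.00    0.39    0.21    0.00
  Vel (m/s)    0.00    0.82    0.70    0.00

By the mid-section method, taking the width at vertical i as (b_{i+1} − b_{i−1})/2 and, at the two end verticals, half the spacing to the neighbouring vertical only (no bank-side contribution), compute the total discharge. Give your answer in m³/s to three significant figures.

w_2 = (12.4 − 0.0)/2 = 6.2 m; q_2 = 0.82 × 0.39 × 6.2 = 1.983 m³/s
w_3 = (13.6 − 4.4)/2 = 4.6 m; q_3 = 0.70 × 0.21 × 4.6 = 0.6762 m³/s
Stations 1, 4 contribute zero (depth or velocity is 0).
Q = Σ qᵢ = 2.659 m³/s

2.66 m³/s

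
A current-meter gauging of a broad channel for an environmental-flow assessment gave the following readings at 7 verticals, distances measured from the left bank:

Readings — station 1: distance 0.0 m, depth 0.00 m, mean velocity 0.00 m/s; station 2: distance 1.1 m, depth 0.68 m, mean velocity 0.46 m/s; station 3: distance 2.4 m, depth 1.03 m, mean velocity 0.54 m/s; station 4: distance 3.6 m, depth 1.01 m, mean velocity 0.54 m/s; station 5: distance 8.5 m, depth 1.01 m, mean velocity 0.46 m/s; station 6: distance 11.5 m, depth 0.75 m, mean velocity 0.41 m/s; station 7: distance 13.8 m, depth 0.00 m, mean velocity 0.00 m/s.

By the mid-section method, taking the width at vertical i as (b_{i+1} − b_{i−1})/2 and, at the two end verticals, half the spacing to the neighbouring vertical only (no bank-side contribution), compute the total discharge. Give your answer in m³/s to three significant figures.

5.38 m³/s

w_2 = (2.4 − 0.0)/2 = 1.2 m; q_2 = 0.46 × 0.68 × 1.2 = 0.3754 m³/s
w_3 = (3.6 − 1.1)/2 = 1.25 m; q_3 = 0.54 × 1.03 × 1.25 = 0.6953 m³/s
w_4 = (8.5 − 2.4)/2 = 3.05 m; q_4 = 0.54 × 1.01 × 3.05 = 1.663 m³/s
w_5 = (11.5 − 3.6)/2 = 3.95 m; q_5 = 0.46 × 1.01 × 3.95 = 1.835 m³/s
w_6 = (13.8 − 8.5)/2 = 2.65 m; q_6 = 0.41 × 0.75 × 2.65 = 0.8149 m³/s
Stations 1, 7 contribute zero (depth or velocity is 0).
Q = Σ qᵢ = 5.384 m³/s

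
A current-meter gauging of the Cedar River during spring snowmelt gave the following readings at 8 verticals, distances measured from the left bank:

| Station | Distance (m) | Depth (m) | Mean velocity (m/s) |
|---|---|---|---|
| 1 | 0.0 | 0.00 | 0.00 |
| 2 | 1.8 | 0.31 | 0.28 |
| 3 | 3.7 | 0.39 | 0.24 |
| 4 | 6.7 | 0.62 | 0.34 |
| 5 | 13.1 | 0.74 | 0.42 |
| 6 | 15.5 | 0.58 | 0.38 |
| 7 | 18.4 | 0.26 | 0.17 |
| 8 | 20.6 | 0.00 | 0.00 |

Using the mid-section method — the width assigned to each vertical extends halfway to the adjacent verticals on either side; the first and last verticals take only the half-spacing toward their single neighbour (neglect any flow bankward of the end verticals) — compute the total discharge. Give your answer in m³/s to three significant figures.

w_2 = (3.7 − 0.0)/2 = 1.85 m; q_2 = 0.28 × 0.31 × 1.85 = 0.1606 m³/s
w_3 = (6.7 − 1.8)/2 = 2.45 m; q_3 = 0.24 × 0.39 × 2.45 = 0.2293 m³/s
w_4 = (13.1 − 3.7)/2 = 4.7 m; q_4 = 0.34 × 0.62 × 4.7 = 0.9908 m³/s
w_5 = (15.5 − 6.7)/2 = 4.4 m; q_5 = 0.42 × 0.74 × 4.4 = 1.368 m³/s
w_6 = (18.4 − 13.1)/2 = 2.65 m; q_6 = 0.38 × 0.58 × 2.65 = 0.5841 m³/s
w_7 = (20.6 − 15.5)/2 = 2.55 m; q_7 = 0.17 × 0.26 × 2.55 = 0.1127 m³/s
Stations 1, 8 contribute zero (depth or velocity is 0).
Q = Σ qᵢ = 3.445 m³/s

3.44 m³/s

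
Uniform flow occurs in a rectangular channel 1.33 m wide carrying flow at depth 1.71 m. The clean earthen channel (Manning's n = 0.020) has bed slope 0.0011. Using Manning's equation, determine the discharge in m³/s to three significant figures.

A = b·y = 1.33 × 1.71 = 2.274 m²
P = b + 2y = 1.33 + 2×1.71 = 4.750 m
R = A/P = 2.274/4.750 = 0.4788 m
Q = (1/n)·A·R^(2/3)·S^(1/2) = (1/0.020) × 2.274 × 0.4788^(2/3) × 0.0011^(1/2) = 2.308 m³/s

2.31 m³/s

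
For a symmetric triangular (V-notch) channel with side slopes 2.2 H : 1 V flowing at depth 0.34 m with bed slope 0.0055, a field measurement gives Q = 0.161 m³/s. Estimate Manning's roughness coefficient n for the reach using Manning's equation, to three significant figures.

A = z·y² = 2.2×0.34² = 0.2543 m²
P = 2y√(1+z²) = 2×0.34×√(1+2.2²) = 1.643 m
R = A/P = 0.2543/1.643 = 0.1548 m
n = (1/Q)·A·R^(2/3)·S^(1/2) = (1/0.161) × 0.2543 × 0.2883 × 0.07416 = 0.03377

0.0338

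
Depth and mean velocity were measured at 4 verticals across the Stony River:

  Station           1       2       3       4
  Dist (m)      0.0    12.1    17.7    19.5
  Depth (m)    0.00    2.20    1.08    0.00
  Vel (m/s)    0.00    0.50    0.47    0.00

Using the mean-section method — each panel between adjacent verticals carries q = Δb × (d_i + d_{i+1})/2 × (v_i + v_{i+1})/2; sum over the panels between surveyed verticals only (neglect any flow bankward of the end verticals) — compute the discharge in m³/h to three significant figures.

28800 m³/h

Panel 1-2: Δb = 12.1 m, d̄ = (0.00+2.20)/2 = 1.1, v̄ = (0.00+0.50)/2 = 0.25 → q = 12.1×1.1×0.25 = 3.328 m³/s
Panel 2-3: Δb = 5.6 m, d̄ = (2.20+1.08)/2 = 1.64, v̄ = (0.50+0.47)/2 = 0.485 → q = 5.6×1.64×0.485 = 4.454 m³/s
Panel 3-4: Δb = 1.8 m, d̄ = (1.08+0.00)/2 = 0.54, v̄ = (0.47+0.00)/2 = 0.235 → q = 1.8×0.54×0.235 = 0.2284 m³/s
Q = Σ q = 8.010 m³/s
= 8.010 × 3600 = 28840 m³/h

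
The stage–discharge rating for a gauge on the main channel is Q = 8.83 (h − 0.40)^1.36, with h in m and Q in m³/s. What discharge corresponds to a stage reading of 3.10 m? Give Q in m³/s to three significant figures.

Q = 8.83 × (3.10 − 0.40)^1.36 = 8.83 × 2.7^1.36 = 34.09 m³/s

34.1 m³/s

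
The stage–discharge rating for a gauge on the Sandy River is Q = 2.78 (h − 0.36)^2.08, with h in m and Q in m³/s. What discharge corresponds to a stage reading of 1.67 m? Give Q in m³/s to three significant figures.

Q = 2.78 × (1.67 − 0.36)^2.08 = 2.78 × 1.31^2.08 = 4.875 m³/s

4.87 m³/s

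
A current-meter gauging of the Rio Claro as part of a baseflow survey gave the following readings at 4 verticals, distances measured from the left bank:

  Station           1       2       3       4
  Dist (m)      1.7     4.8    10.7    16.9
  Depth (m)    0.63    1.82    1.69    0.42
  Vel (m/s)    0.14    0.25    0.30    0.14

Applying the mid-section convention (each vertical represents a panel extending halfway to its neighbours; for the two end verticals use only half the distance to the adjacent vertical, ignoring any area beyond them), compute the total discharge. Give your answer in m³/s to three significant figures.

5.43 m³/s

w_1 = (4.8 − 1.7)/2 = 1.55 m; q_1 = 0.14 × 0.63 × 1.55 = 0.1367 m³/s
w_2 = (10.7 − 1.7)/2 = 4.5 m; q_2 = 0.25 × 1.82 × 4.5 = 2.048 m³/s
w_3 = (16.9 − 4.8)/2 = 6.05 m; q_3 = 0.30 × 1.69 × 6.05 = 3.067 m³/s
w_4 = (16.9 − 10.7)/2 = 3.1 m; q_4 = 0.14 × 0.42 × 3.1 = 0.1823 m³/s
Q = Σ qᵢ = 5.434 m³/s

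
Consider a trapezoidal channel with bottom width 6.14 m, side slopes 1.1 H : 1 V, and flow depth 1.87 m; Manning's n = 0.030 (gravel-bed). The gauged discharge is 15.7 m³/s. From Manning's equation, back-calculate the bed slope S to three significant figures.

0.000659

A = (b + z·y)·y = (6.14 + 1.1×1.87)×1.87 = 15.33 m²
P = b + 2y√(1+z²) = 6.14 + 2×1.87×√(1+1.1²) = 11.70 m
R = A/P = 15.33/11.70 = 1.310 m
S = (Q·n / (1·A·R^(2/3)))² = (15.7×0.030 / (1×15.33×1.197))² = 0.0006586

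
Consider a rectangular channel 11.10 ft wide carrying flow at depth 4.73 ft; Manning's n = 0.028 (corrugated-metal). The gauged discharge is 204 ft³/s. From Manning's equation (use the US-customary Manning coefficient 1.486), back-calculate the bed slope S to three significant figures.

A = b·y = 11.10 × 4.73 = 52.50 ft²
P = b + 2y = 11.10 + 2×4.73 = 20.56 ft
R = A/P = 52.50/20.56 = 2.554 ft
S = (Q·n / (1.486·A·R^(2/3)))² = (204×0.028 / (1.486×52.50×1.868))² = 0.001536

0.00154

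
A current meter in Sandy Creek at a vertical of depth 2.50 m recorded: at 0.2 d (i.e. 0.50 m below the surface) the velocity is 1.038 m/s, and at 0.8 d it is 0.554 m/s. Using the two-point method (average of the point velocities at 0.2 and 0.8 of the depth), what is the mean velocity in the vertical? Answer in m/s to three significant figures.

0.796 m/s

v̄ = (1.038 + 0.554) / 2 = 0.7960 m/s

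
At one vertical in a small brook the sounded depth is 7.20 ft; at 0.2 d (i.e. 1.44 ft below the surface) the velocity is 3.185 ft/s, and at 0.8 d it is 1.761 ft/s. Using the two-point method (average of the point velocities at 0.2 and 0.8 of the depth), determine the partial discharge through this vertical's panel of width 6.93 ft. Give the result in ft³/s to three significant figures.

123 ft³/s

v̄ = (3.185 + 1.761) / 2 = 2.473 ft/s
q = v̄ × d × w = 2.473 × 7.20 × 6.93 = 123.4 ft³/s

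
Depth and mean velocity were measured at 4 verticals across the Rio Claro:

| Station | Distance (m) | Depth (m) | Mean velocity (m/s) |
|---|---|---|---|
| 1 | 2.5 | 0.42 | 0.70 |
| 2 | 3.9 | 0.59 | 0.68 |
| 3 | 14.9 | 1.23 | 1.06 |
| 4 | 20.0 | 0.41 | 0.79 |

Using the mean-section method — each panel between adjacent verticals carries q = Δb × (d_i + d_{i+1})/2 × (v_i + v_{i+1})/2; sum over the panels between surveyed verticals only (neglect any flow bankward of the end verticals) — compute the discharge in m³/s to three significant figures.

13.1 m³/s

Panel 1-2: Δb = 1.4 m, d̄ = (0.42+0.59)/2 = 0.505, v̄ = (0.70+0.68)/2 = 0.69 → q = 1.4×0.505×0.69 = 0.4878 m³/s
Panel 2-3: Δb = 11 m, d̄ = (0.59+1.23)/2 = 0.91, v̄ = (0.68+1.06)/2 = 0.87 → q = 11×0.91×0.87 = 8.709 m³/s
Panel 3-4: Δb = 5.1 m, d̄ = (1.23+0.41)/2 = 0.82, v̄ = (1.06+0.79)/2 = 0.925 → q = 5.1×0.82×0.925 = 3.868 m³/s
Q = Σ q = 13.06 m³/s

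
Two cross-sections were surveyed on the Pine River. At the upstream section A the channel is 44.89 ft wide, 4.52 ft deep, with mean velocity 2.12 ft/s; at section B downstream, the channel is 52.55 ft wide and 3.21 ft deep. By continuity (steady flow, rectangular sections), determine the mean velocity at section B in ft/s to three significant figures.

2.55 ft/s

Q = A₁V₁ = (44.89×4.52) × 2.12 = 430.2 ft³/s
A₂ = 52.55 × 3.21 = 168.7 ft²
V₂ = Q/A₂ = 430.2/168.7 = 2.550 ft/s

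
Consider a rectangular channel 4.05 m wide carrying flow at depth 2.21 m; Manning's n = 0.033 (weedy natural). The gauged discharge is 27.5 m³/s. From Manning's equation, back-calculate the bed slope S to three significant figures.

0.00955

A = b·y = 4.05 × 2.21 = 8.951 m²
P = b + 2y = 4.05 + 2×2.21 = 8.470 m
R = A/P = 8.951/8.470 = 1.057 m
S = (Q·n / (1·A·R^(2/3)))² = (27.5×0.033 / (1×8.951×1.037))² = 0.009551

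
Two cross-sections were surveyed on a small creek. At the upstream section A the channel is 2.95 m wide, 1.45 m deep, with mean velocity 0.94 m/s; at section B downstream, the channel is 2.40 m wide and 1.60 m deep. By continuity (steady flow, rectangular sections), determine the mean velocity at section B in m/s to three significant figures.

1.05 m/s

Q = A₁V₁ = (2.95×1.45) × 0.94 = 4.021 m³/s
A₂ = 2.40 × 1.60 = 3.840 m²
V₂ = Q/A₂ = 4.021/3.840 = 1.047 m/s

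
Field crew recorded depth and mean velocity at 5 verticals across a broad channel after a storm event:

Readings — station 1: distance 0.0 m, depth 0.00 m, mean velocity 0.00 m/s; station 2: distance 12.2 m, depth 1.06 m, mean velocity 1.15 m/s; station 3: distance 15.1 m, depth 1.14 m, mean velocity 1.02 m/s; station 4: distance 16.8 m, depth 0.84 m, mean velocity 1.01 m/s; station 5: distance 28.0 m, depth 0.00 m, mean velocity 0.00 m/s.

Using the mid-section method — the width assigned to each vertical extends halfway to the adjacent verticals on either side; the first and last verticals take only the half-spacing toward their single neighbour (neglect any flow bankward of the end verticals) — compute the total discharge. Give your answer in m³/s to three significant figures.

17.4 m³/s

w_2 = (15.1 − 0.0)/2 = 7.55 m; q_2 = 1.15 × 1.06 × 7.55 = 9.203 m³/s
w_3 = (16.8 − 12.2)/2 = 2.3 m; q_3 = 1.02 × 1.14 × 2.3 = 2.674 m³/s
w_4 = (28.0 − 15.1)/2 = 6.45 m; q_4 = 1.01 × 0.84 × 6.45 = 5.472 m³/s
Stations 1, 5 contribute zero (depth or velocity is 0).
Q = Σ qᵢ = 17.35 m³/s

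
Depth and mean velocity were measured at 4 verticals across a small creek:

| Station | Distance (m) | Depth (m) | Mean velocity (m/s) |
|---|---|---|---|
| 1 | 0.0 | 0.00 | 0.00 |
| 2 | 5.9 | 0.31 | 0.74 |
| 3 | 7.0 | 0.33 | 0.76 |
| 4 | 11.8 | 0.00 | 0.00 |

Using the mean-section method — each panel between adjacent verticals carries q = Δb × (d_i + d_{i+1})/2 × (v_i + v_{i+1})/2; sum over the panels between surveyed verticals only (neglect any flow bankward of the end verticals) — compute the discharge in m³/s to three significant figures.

0.903 m³/s

Panel 1-2: Δb = 5.9 m, d̄ = (0.00+0.31)/2 = 0.155, v̄ = (0.00+0.74)/2 = 0.37 → q = 5.9×0.155×0.37 = 0.3384 m³/s
Panel 2-3: Δb = 1.1 m, d̄ = (0.31+0.33)/2 = 0.32, v̄ = (0.74+0.76)/2 = 0.75 → q = 1.1×0.32×0.75 = 0.2640 m³/s
Panel 3-4: Δb = 4.8 m, d̄ = (0.33+0.00)/2 = 0.165, v̄ = (0.76+0.00)/2 = 0.38 → q = 4.8×0.165×0.38 = 0.3010 m³/s
Q = Σ q = 0.9033 m³/s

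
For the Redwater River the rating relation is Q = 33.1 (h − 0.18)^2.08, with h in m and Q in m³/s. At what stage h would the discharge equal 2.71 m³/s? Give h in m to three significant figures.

h − h₀ = (Q/C)^(1/b) = (2.71/33.1)^(1/2.08) = 0.3002 m
h = 0.18 + 0.3002 = 0.4802 m

0.480 m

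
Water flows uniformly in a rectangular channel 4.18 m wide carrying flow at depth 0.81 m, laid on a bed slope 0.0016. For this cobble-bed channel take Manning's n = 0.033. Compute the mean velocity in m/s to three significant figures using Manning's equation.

0.847 m/s

A = b·y = 4.18 × 0.81 = 3.386 m²
P = b + 2y = 4.18 + 2×0.81 = 5.800 m
R = A/P = 3.386/5.800 = 0.5838 m
Q = (1/n)·A·R^(2/3)·S^(1/2) = (1/0.033) × 3.386 × 0.5838^(2/3) × 0.0016^(1/2) = 2.867 m³/s
V = Q/A = 2.867/3.386 = 0.8466 m/s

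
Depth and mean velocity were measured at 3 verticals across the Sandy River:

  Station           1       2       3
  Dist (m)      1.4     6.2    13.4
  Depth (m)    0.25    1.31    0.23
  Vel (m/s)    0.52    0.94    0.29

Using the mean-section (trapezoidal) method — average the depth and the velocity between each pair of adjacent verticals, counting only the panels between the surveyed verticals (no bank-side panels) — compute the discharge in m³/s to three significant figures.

6.14 m³/s

Panel 1-2: Δb = 4.8 m, d̄ = (0.25+1.31)/2 = 0.78, v̄ = (0.52+0.94)/2 = 0.73 → q = 4.8×0.78×0.73 = 2.733 m³/s
Panel 2-3: Δb = 7.2 m, d̄ = (1.31+0.23)/2 = 0.77, v̄ = (0.94+0.29)/2 = 0.615 → q = 7.2×0.77×0.615 = 3.410 m³/s
Q = Σ q = 6.143 m³/s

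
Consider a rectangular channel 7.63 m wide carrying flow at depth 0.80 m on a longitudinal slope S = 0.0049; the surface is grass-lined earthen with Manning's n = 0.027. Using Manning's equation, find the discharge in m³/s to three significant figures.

A = b·y = 7.63 × 0.80 = 6.104 m²
P = b + 2y = 7.63 + 2×0.80 = 9.230 m
R = A/P = 6.104/9.230 = 0.6613 m
Q = (1/n)·A·R^(2/3)·S^(1/2) = (1/0.027) × 6.104 × 0.6613^(2/3) × 0.0049^(1/2) = 12.01 m³/s

12.0 m³/s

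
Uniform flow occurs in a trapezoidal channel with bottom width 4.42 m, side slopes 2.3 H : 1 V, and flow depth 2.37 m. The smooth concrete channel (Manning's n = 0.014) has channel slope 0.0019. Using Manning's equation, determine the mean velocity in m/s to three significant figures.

A = (b + z·y)·y = (4.42 + 2.3×2.37)×2.37 = 23.39 m²
P = b + 2y√(1+z²) = 4.42 + 2×2.37×√(1+2.3²) = 16.31 m
R = A/P = 23.39/16.31 = 1.435 m
Q = (1/n)·A·R^(2/3)·S^(1/2) = (1/0.014) × 23.39 × 1.435^(2/3) × 0.0019^(1/2) = 92.65 m³/s
V = Q/A = 92.65/23.39 = 3.960 m/s

3.96 m/s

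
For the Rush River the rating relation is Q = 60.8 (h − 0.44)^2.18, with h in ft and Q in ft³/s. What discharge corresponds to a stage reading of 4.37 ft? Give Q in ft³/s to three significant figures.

1200 ft³/s

Q = 60.8 × (4.37 − 0.44)^2.18 = 60.8 × 3.93^2.18 = 1201 ft³/s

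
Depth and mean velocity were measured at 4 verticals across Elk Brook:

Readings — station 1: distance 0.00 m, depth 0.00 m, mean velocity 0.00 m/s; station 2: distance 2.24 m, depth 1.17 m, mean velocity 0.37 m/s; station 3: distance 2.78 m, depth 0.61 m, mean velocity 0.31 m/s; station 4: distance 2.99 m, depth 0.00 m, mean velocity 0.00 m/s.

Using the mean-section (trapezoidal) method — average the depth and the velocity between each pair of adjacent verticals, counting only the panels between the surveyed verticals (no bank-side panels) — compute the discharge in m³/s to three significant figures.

0.416 m³/s

Panel 1-2: Δb = 2.24 m, d̄ = (0.00+1.17)/2 = 0.585, v̄ = (0.00+0.37)/2 = 0.185 → q = 2.24×0.585×0.185 = 0.2424 m³/s
Panel 2-3: Δb = 0.54 m, d̄ = (1.17+0.61)/2 = 0.89, v̄ = (0.37+0.31)/2 = 0.34 → q = 0.54×0.89×0.34 = 0.1634 m³/s
Panel 3-4: Δb = 0.21 m, d̄ = (0.61+0.00)/2 = 0.305, v̄ = (0.31+0.00)/2 = 0.155 → q = 0.21×0.305×0.155 = 0.009928 m³/s
Q = Σ q = 0.4158 m³/s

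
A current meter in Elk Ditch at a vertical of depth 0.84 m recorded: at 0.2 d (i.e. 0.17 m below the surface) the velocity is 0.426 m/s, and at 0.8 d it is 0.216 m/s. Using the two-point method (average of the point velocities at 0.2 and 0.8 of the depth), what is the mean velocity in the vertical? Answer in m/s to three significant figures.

v̄ = (0.426 + 0.216) / 2 = 0.3210 m/s

0.321 m/s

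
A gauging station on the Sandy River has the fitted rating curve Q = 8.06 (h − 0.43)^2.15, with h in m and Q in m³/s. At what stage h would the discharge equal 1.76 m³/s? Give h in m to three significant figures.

0.923 m

h − h₀ = (Q/C)^(1/b) = (1.76/8.06)^(1/2.15) = 0.4928 m
h = 0.43 + 0.4928 = 0.9228 m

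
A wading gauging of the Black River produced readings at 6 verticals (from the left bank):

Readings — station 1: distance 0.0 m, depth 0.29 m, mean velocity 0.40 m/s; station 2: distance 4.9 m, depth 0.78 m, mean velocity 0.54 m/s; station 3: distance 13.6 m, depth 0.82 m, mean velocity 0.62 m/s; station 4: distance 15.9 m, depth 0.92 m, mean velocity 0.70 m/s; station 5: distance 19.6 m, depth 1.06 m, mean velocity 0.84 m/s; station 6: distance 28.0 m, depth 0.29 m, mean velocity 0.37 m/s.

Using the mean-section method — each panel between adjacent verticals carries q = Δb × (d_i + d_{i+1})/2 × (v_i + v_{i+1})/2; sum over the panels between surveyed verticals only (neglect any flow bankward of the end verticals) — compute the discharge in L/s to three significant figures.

12800 L/s

Panel 1-2: Δb = 4.9 m, d̄ = (0.29+0.78)/2 = 0.535, v̄ = (0.40+0.54)/2 = 0.47 → q = 4.9×0.535×0.47 = 1.232 m³/s
Panel 2-3: Δb = 8.7 m, d̄ = (0.78+0.82)/2 = 0.8, v̄ = (0.54+0.62)/2 = 0.58 → q = 8.7×0.8×0.58 = 4.037 m³/s
Panel 3-4: Δb = 2.3 m, d̄ = (0.82+0.92)/2 = 0.87, v̄ = (0.62+0.70)/2 = 0.66 → q = 2.3×0.87×0.66 = 1.321 m³/s
Panel 4-5: Δb = 3.7 m, d̄ = (0.92+1.06)/2 = 0.99, v̄ = (0.70+0.84)/2 = 0.77 → q = 3.7×0.99×0.77 = 2.821 m³/s
Panel 5-6: Δb = 8.4 m, d̄ = (1.06+0.29)/2 = 0.675, v̄ = (0.84+0.37)/2 = 0.605 → q = 8.4×0.675×0.605 = 3.430 m³/s
Q = Σ q = 12.84 m³/s
= 12.84 × 1000 = 12840 L/s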